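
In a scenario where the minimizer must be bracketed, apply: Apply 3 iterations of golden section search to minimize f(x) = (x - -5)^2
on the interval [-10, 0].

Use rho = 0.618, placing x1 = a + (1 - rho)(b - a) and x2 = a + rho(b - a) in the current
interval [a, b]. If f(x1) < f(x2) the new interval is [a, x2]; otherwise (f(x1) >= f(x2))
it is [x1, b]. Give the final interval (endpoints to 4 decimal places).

Golden section search for min of f(x) = (x - -5)^2 on [-10, 0].
Each step: x1 = a + (1 - rho)(b - a), x2 = a + rho(b - a); if f(x1) < f(x2) keep [a, x2], otherwise keep [x1, b].
Step 1: [-10.0000, 0.0000], x1=-6.1800 (f=1.3924), x2=-3.8200 (f=1.3924); f(x1) = f(x2) (tie, not '<') => keep [-6.1800, 0.0000]
Step 2: [-6.1800, 0.0000], x1=-3.8192 (f=1.3942), x2=-2.3608 (f=6.9656); f(x1) < f(x2) => keep [-6.1800, -2.3608]
Step 3: [-6.1800, -2.3608], x1=-4.7211 (f=0.0778), x2=-3.8197 (f=1.3931); f(x1) < f(x2) => keep [-6.1800, -3.8197]
Final interval: [-6.1800, -3.8197]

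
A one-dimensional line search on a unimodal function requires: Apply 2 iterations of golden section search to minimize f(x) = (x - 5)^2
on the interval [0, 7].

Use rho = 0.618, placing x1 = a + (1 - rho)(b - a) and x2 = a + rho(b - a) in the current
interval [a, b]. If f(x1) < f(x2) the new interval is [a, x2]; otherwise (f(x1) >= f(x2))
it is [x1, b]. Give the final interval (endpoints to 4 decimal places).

Golden section search for min of f(x) = (x - 5)^2 on [0, 7].
Each step: x1 = a + (1 - rho)(b - a), x2 = a + rho(b - a); if f(x1) < f(x2) keep [a, x2], otherwise keep [x1, b].
Step 1: [0.0000, 7.0000], x1=2.6740 (f=5.4103), x2=4.3260 (f=0.4543); f(x1) > f(x2) => keep [2.6740, 7.0000]
Step 2: [2.6740, 7.0000], x1=4.3265 (f=0.4536), x2=5.3475 (f=0.1207); f(x1) > f(x2) => keep [4.3265, 7.0000]
Final interval: [4.3265, 7.0000]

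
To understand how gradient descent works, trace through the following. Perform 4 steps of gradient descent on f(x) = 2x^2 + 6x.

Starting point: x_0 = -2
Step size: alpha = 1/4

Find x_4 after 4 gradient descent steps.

f(x) = 2x^2 + 6x, f'(x) = 4x + (6)
Step 1: f'(-2) = -2, x_1 = -2 - 1/4 * -2 = -3/2
Step 2: f'(-3/2) = 0, x_2 = -3/2 - 1/4 * 0 = -3/2
Step 3: f'(-3/2) = 0, x_3 = -3/2 - 1/4 * 0 = -3/2
Step 4: f'(-3/2) = 0, x_4 = -3/2 - 1/4 * 0 = -3/2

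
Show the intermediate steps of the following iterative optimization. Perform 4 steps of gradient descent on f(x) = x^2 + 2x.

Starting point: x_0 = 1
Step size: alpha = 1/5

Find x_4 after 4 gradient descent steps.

f(x) = x^2 + 2x, f'(x) = 2x + (2)
Step 1: f'(1) = 4, x_1 = 1 - 1/5 * 4 = 1/5
Step 2: f'(1/5) = 12/5, x_2 = 1/5 - 1/5 * 12/5 = -7/25
Step 3: f'(-7/25) = 36/25, x_3 = -7/25 - 1/5 * 36/25 = -71/125
Step 4: f'(-71/125) = 108/125, x_4 = -71/125 - 1/5 * 108/125 = -463/625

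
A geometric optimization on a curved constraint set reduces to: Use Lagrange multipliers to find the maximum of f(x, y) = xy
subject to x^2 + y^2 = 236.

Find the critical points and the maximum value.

Lagrange conditions: y = 2*lambda*x and x = 2*lambda*y
If x = 0 then y = 0, violating the constraint, so x, y != 0.
Dividing: y/x = x/y => x^2 = y^2 => y = x or y = -x
Constraint: 2x^2 = 236 => x^2 = 118 => x = +/-sqrt(118)
Critical points: (sqrt(118), sqrt(118)), (-sqrt(118), -sqrt(118)), (sqrt(118), -sqrt(118)), (-sqrt(118), sqrt(118))
  y = x:  xy = x^2 = 118  at (sqrt(118), sqrt(118)) and (-sqrt(118), -sqrt(118))
  y = -x: xy = -x^2 = -118 at (sqrt(118), -sqrt(118)) and (-sqrt(118), sqrt(118))
Maximum xy = 118 at (sqrt(118), sqrt(118)) and (-sqrt(118), -sqrt(118))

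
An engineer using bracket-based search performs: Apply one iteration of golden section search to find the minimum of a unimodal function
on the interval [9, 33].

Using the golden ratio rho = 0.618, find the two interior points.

Golden section search on [9, 33].
Golden ratio rho = 0.618 (approx).
Interior points:
  x_1 = 9 + (1-0.618)*24 = 18.1680
  x_2 = 9 + 0.618*24 = 23.8320
Compare f(x_1) and f(x_2) to determine which subinterval to keep.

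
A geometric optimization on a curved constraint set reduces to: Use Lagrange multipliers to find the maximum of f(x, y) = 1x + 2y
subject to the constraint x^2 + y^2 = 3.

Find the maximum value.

Set up Lagrange conditions: grad f = lambda * grad g
  1 = 2*lambda*x
  2 = 2*lambda*y
From these: x/y = 1/2, so x = 1t, y = 2t for some t.
Substitute into constraint: (1t)^2 + (2t)^2 = 3
  t^2 * 5 = 3
  t = sqrt(3/5)
Maximum = 1*x + 2*y = (1^2 + 2^2)*t = 5 * sqrt(3/5) = sqrt(15)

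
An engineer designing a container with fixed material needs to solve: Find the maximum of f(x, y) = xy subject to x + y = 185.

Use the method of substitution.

Substitute y = 185 - x into f(x,y) = xy:
g(x) = x(185 - x) = 185x - x^2
g'(x) = 185 - 2x = 0  =>  x = 185/2
y = 185 - 185/2 = 185/2
Maximum value = (185/2) * (185/2) = 34225/4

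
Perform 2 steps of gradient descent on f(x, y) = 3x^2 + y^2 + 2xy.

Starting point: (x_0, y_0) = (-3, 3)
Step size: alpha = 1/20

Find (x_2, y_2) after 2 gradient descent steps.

f(x,y) = 3x^2 + y^2 + 2xy
grad_x = 6x + 2y, grad_y = 2y + 2x
Step 1: grad = (-12, 0), (-12/5, 3)
Step 2: grad = (-42/5, 6/5), (-99/50, 147/50)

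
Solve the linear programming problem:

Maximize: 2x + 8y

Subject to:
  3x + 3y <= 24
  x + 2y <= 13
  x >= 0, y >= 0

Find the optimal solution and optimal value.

Feasible vertices: (0, 0), (0, 13/2), (3, 5), (8, 0)
Objective 2x + 8y at each:
  (0, 0): 0
  (0, 13/2): 52
  (3, 5): 46
  (8, 0): 16
Maximum is 52 at (0, 13/2).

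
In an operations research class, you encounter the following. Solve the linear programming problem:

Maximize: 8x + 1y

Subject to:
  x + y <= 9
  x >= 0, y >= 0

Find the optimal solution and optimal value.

The feasible region has vertices at [(0, 0), (9, 0), (0, 9)].
Checking objective 8x + 1y at each vertex:
  (0, 0): 8*0 + 1*0 = 0
  (9, 0): 8*9 + 1*0 = 72
  (0, 9): 8*0 + 1*9 = 9
Maximum is 72 at (9, 0).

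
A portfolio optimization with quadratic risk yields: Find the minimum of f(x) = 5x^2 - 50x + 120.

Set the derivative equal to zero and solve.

f(x) = 5x^2 - 50x + 120
f'(x) = 10x + (-50) = 0
x = 50/10 = 5
f(5) = -5
Since f''(x) = 10 > 0, this is a minimum.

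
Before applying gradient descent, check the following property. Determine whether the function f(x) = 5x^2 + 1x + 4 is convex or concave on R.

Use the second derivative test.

f(x) = 5x^2 + 1x + 4
f'(x) = 10x + 1
f''(x) = 10
Since f''(x) = 10 > 0 for all x, f is convex on R.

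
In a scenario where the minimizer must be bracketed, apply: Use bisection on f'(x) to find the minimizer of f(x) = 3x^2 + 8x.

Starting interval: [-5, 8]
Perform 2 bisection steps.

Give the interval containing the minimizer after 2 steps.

Finding critical point of f(x) = 3x^2 + 8x using bisection on f'(x) = 6x + 8.
f'(x) = 0 when x = -4/3.
Starting interval: [-5, 8]
Step 1: mid = 3/2, f'(mid) = 17, new interval = [-5, 3/2]
Step 2: mid = -7/4, f'(mid) = -5/2, new interval = [-7/4, 3/2]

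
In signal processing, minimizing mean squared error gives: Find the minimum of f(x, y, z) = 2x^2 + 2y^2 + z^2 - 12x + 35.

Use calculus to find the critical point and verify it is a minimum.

f(x,y,z) = 2x^2 + 2y^2 + z^2 - 12x + 35
df/dx = 4x + (-12) = 0 => x = 3
df/dy = 4y + (0) = 0 => y = 0
df/dz = 2z + (0) = 0 => z = 0
f(3,0,0) = 2*(3)^2 + 2*(0)^2 + 1*(0)^2 + -12*(3) + 35 = 17
Hessian is diagonal with entries 4, 4, 2 > 0, confirmed minimum.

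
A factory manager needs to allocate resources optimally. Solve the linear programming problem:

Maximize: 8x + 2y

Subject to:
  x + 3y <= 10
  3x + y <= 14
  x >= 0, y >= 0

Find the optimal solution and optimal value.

Feasible vertices: (0, 0), (0, 10/3), (4, 2), (14/3, 0)
Objective 8x + 2y at each:
  (0, 0): 0
  (0, 10/3): 20/3
  (4, 2): 36
  (14/3, 0): 112/3
Maximum is 112/3 at (14/3, 0).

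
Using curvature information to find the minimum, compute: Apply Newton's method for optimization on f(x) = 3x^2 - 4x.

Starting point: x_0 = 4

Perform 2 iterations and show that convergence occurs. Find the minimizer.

f(x) = 3x^2 - 4x, f'(x) = 6x + (-4), f''(x) = 6
Step 1: f'(4) = 20, x_1 = 4 - 20/6 = 2/3
Step 2: f'(2/3) = 0, x_2 = 2/3 (converged)
Newton's method converges in 1 step for quadratics.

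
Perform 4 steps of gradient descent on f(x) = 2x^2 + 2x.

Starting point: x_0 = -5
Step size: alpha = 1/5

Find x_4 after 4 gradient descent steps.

f(x) = 2x^2 + 2x, f'(x) = 4x + (2)
Step 1: f'(-5) = -18, x_1 = -5 - 1/5 * -18 = -7/5
Step 2: f'(-7/5) = -18/5, x_2 = -7/5 - 1/5 * -18/5 = -17/25
Step 3: f'(-17/25) = -18/25, x_3 = -17/25 - 1/5 * -18/25 = -67/125
Step 4: f'(-67/125) = -18/125, x_4 = -67/125 - 1/5 * -18/125 = -317/625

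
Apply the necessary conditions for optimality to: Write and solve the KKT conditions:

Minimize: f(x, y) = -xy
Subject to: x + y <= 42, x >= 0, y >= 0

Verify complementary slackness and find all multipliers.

Problem: min -xy s.t. x + y <= 42 (multiplier lambda), x >= 0 (mu_x), y >= 0 (mu_y)
KKT stationarity: -y + lambda - mu_x = 0, -x + lambda - mu_y = 0, with lambda, mu_x, mu_y >= 0
Complementary slackness: lambda*(x + y - 42) = 0, mu_x*x = 0, mu_y*y = 0
If lambda = 0: y = -mu_x <= 0 and x = -mu_y <= 0 force x = y = 0 with f = 0; but x = y = 21 is feasible with f = -441 < 0, so this is not the minimum. Hence lambda > 0 and x + y = 42.
Try x > 0, y > 0 (so mu_x = mu_y = 0): y = lambda, x = lambda => x = y = lambda
x + y = 42 => 2*lambda = 42 => lambda = 21
x* = y* = 21 > 0, consistent with mu_x = mu_y = 0.
(Any feasible point with x = 0 or y = 0 has f = 0 > -441, so the minimum is not on those boundaries.)
min(-xy) = -441 (i.e. max xy = 441)
Multipliers: lambda = 21, mu_x = 0, mu_y = 0
Complementary slackness: lambda*(x + y - 42) = 21*(21 + 21 - 42) = 0, mu_x*x = 0*21 = 0, mu_y*y = 0*21 = 0. Satisfied.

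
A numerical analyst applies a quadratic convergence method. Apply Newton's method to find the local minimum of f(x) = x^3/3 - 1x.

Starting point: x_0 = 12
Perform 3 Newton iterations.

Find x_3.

f(x) = x^3/3 - 1x
f'(x) = x^2 - 1, f''(x) = 2x
Newton update: x_{n+1} = x_n - (x_n^2 - 1)/(2*x_n)
Step 1: x_0 = 12, f'=143, f''=24, x_1 = 145/24
Step 2: x_1 = 145/24, f'=20449/576, f''=145/12, x_2 = 21601/6960
Step 3: x_2 = 21601/6960, f'=418161601/48441600, f''=21601/3480, x_3 = 515044801/300685920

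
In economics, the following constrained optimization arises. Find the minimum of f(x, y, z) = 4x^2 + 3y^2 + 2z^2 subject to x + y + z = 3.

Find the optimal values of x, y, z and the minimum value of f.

Using Lagrange multipliers on f = 4x^2 + 3y^2 + 2z^2 with constraint x + y + z = 3:
Conditions: 2*4*x = lambda, 2*3*y = lambda, 2*2*z = lambda
So x = lambda/8, y = lambda/6, z = lambda/4
Substituting into constraint: lambda * (13/24) = 3
lambda = 72/13
x = 9/13, y = 12/13, z = 18/13
Minimum value = 108/13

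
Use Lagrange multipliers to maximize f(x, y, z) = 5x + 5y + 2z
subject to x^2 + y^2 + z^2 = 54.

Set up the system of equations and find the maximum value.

Lagrange conditions: 5 = 2*lambda*x, 5 = 2*lambda*y, 2 = 2*lambda*z
So x:5 = y:5 = z:2, i.e. x = 5t, y = 5t, z = 2t
Constraint: t^2*(5^2 + 5^2 + 2^2) = 54
  t^2 * 54 = 54  =>  t = sqrt(1)
Maximum = 5*5t + 5*5t + 2*2t = 54*sqrt(1) = 54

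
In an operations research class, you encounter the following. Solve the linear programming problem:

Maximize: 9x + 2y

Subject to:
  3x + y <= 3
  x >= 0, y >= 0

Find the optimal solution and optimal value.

The feasible region has vertices at [(0, 0), (1, 0), (0, 3)].
Checking objective 9x + 2y at each vertex:
  (0, 0): 9*0 + 2*0 = 0
  (1, 0): 9*1 + 2*0 = 9
  (0, 3): 9*0 + 2*3 = 6
Maximum is 9 at (1, 0).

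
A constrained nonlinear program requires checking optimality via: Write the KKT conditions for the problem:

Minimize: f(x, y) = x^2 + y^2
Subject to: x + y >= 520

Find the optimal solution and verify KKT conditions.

KKT conditions for min x^2 + y^2 s.t. x + y >= 520:
Stationarity: 2x = mu, 2y = mu
So x = y = mu/2.
Complementary slackness: mu*(x + y - 520) = 0
Primal feasibility: x + y >= 520; dual feasibility: mu >= 0
If mu = 0 then x = y = 0, but 0 + 0 < 520 is infeasible, so the constraint is active.
Constraint active: x + y = 2*(mu/2) = 520 => mu = 520
x = y = 260, f = 135200
Verify: stationarity 2*260 = 520 = mu; primal 260 + 260 = 520 >= 520; dual mu = 520 >= 0; complementary slackness 520*(520 - 520) = 0. All KKT conditions hold.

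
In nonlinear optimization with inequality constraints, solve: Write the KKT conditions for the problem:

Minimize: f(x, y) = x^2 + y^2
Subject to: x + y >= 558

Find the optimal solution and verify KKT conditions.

KKT conditions for min x^2 + y^2 s.t. x + y >= 558:
Stationarity: 2x = mu, 2y = mu
So x = y = mu/2.
Complementary slackness: mu*(x + y - 558) = 0
Primal feasibility: x + y >= 558; dual feasibility: mu >= 0
If mu = 0 then x = y = 0, but 0 + 0 < 558 is infeasible, so the constraint is active.
Constraint active: x + y = 2*(mu/2) = 558 => mu = 558
x = y = 279, f = 155682
Verify: stationarity 2*279 = 558 = mu; primal 279 + 279 = 558 >= 558; dual mu = 558 >= 0; complementary slackness 558*(558 - 558) = 0. All KKT conditions hold.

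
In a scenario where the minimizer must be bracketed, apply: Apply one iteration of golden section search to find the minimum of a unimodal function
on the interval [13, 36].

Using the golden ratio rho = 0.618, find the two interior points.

Golden section search on [13, 36].
Golden ratio rho = 0.618 (approx).
Interior points:
  x_1 = 13 + (1-0.618)*23 = 21.7860
  x_2 = 13 + 0.618*23 = 27.2140
Compare f(x_1) and f(x_2) to determine which subinterval to keep.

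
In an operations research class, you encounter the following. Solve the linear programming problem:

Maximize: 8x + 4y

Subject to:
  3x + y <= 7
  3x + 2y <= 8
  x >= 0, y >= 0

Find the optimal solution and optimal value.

Feasible vertices: (0, 0), (0, 4), (2, 1), (7/3, 0)
Objective 8x + 4y at each:
  (0, 0): 0
  (0, 4): 16
  (2, 1): 20
  (7/3, 0): 56/3
Maximum is 20 at (2, 1).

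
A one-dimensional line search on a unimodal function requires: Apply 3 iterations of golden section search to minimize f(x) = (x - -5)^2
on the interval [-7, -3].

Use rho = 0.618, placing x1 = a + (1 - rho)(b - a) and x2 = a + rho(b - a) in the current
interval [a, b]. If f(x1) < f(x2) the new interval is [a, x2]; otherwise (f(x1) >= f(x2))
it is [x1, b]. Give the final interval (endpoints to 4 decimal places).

Golden section search for min of f(x) = (x - -5)^2 on [-7, -3].
Each step: x1 = a + (1 - rho)(b - a), x2 = a + rho(b - a); if f(x1) < f(x2) keep [a, x2], otherwise keep [x1, b].
Step 1: [-7.0000, -3.0000], x1=-5.4720 (f=0.2228), x2=-4.5280 (f=0.2228); f(x1) = f(x2) (tie, not '<') => keep [-5.4720, -3.0000]
Step 2: [-5.4720, -3.0000], x1=-4.5277 (f=0.2231), x2=-3.9443 (f=1.1145); f(x1) < f(x2) => keep [-5.4720, -3.9443]
Step 3: [-5.4720, -3.9443], x1=-4.8884 (f=0.0125), x2=-4.5279 (f=0.2229); f(x1) < f(x2) => keep [-5.4720, -4.5279]
Final interval: [-5.4720, -4.5279]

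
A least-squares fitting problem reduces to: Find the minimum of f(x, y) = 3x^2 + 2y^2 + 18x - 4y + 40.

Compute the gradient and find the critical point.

f(x,y) = 3x^2 + 2y^2 + 18x - 4y + 40
df/dx = 6x + (18) = 0  =>  x = -3
df/dy = 4y + (-4) = 0  =>  y = 1
f(-3, 1) = 3*(-3)^2 + 2*(1)^2 + 18*(-3) + -4*(1) + 40 = 11
Hessian is diagonal with entries 6, 4 > 0, so this is a minimum.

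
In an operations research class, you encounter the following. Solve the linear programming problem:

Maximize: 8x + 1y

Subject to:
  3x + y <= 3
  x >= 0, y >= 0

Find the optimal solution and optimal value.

The feasible region has vertices at [(0, 0), (1, 0), (0, 3)].
Checking objective 8x + 1y at each vertex:
  (0, 0): 8*0 + 1*0 = 0
  (1, 0): 8*1 + 1*0 = 8
  (0, 3): 8*0 + 1*3 = 3
Maximum is 8 at (1, 0).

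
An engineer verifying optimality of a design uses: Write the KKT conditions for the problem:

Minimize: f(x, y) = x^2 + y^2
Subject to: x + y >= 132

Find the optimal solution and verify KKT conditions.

KKT conditions for min x^2 + y^2 s.t. x + y >= 132:
Stationarity: 2x = mu, 2y = mu
So x = y = mu/2.
Complementary slackness: mu*(x + y - 132) = 0
Primal feasibility: x + y >= 132; dual feasibility: mu >= 0
If mu = 0 then x = y = 0, but 0 + 0 < 132 is infeasible, so the constraint is active.
Constraint active: x + y = 2*(mu/2) = 132 => mu = 132
x = y = 66, f = 8712
Verify: stationarity 2*66 = 132 = mu; primal 66 + 66 = 132 >= 132; dual mu = 132 >= 0; complementary slackness 132*(132 - 132) = 0. All KKT conditions hold.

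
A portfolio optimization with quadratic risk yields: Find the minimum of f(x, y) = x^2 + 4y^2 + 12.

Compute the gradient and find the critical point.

f(x,y) = x^2 + 4y^2 + 12
df/dx = 2x + (0) = 0  =>  x = 0
df/dy = 8y + (0) = 0  =>  y = 0
f(0, 0) = 1*(0)^2 + 4*(0)^2 + 12 = 12
Hessian is diagonal with entries 2, 8 > 0, so this is a minimum.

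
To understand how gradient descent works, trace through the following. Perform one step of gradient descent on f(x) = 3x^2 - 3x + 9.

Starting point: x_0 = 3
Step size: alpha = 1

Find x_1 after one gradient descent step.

f(x) = 3x^2 - 3x + 9
f'(x) = 6x - 3
f'(3) = 6*3 + (-3) = 15
x_1 = x_0 - alpha * f'(x_0) = 3 - 1 * 15 = -12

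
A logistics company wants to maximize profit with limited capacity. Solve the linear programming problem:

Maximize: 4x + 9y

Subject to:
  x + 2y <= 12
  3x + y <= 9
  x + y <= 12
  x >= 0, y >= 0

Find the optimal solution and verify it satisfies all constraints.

Feasible vertices: (0, 0), (0, 6), (6/5, 27/5), (3, 0)
Objective 4x + 9y at each vertex:
  (0, 0): 0
  (0, 6): 54
  (6/5, 27/5): 267/5
  (3, 0): 12
Maximum is 54 at (0, 6).
Verify constraints at (x, y) = (0, 6):
  1*0 + 2*6 = 12 <= 12 (active)
  3*0 + 1*6 = 6 <= 9
  1*0 + 1*6 = 6 <= 12
  x = 0 >= 0, y = 6 >= 0. All constraints satisfied.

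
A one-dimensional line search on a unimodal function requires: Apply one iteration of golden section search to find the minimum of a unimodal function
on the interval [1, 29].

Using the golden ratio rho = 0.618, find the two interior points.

Golden section search on [1, 29].
Golden ratio rho = 0.618 (approx).
Interior points:
  x_1 = 1 + (1-0.618)*28 = 11.6960
  x_2 = 1 + 0.618*28 = 18.3040
Compare f(x_1) and f(x_2) to determine which subinterval to keep.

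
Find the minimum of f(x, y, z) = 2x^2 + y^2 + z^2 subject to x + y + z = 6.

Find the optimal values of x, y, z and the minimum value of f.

Using Lagrange multipliers on f = 2x^2 + y^2 + z^2 with constraint x + y + z = 6:
Conditions: 2*2*x = lambda, 2*1*y = lambda, 2*1*z = lambda
So x = lambda/4, y = lambda/2, z = lambda/2
Substituting into constraint: lambda * (5/4) = 6
lambda = 24/5
x = 6/5, y = 12/5, z = 12/5
Minimum value = 72/5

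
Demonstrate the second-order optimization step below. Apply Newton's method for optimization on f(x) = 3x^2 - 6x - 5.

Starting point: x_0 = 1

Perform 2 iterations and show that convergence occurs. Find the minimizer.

f(x) = 3x^2 - 6x - 5, f'(x) = 6x + (-6), f''(x) = 6
Step 1: f'(1) = 0, x_1 = 1 - 0/6 = 1
Step 2: f'(1) = 0, x_2 = 1 (converged)
Newton's method converges in 1 step for quadratics.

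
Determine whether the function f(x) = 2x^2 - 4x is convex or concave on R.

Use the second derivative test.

f(x) = 2x^2 - 4x
f'(x) = 4x - 4
f''(x) = 4
Since f''(x) = 4 > 0 for all x, f is convex on R.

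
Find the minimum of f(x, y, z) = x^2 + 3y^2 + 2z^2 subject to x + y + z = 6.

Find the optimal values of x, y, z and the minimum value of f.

Using Lagrange multipliers on f = x^2 + 3y^2 + 2z^2 with constraint x + y + z = 6:
Conditions: 2*1*x = lambda, 2*3*y = lambda, 2*2*z = lambda
So x = lambda/2, y = lambda/6, z = lambda/4
Substituting into constraint: lambda * (11/12) = 6
lambda = 72/11
x = 36/11, y = 12/11, z = 18/11
Minimum value = 216/11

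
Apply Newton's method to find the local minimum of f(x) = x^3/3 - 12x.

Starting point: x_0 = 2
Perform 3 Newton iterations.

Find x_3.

f(x) = x^3/3 - 12x
f'(x) = x^2 - 12, f''(x) = 2x
Newton update: x_{n+1} = x_n - (x_n^2 - 12)/(2*x_n)
Step 1: x_0 = 2, f'=-8, f''=4, x_1 = 4
Step 2: x_1 = 4, f'=4, f''=8, x_2 = 7/2
Step 3: x_2 = 7/2, f'=1/4, f''=7, x_3 = 97/28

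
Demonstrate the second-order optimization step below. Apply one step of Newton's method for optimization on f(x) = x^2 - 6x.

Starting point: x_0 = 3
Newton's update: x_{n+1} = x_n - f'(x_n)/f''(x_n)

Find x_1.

f(x) = x^2 - 6x
f'(x) = 2x + (-6), f''(x) = 2
Newton step: x_1 = x_0 - f'(x_0)/f''(x_0)
f'(3) = 0
x_1 = 3 - 0/2 = 3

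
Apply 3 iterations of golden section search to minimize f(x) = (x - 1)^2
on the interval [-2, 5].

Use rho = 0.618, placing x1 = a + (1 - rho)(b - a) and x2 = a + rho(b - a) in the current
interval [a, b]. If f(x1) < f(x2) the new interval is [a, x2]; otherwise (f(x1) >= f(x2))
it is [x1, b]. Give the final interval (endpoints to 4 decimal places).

Golden section search for min of f(x) = (x - 1)^2 on [-2, 5].
Each step: x1 = a + (1 - rho)(b - a), x2 = a + rho(b - a); if f(x1) < f(x2) keep [a, x2], otherwise keep [x1, b].
Step 1: [-2.0000, 5.0000], x1=0.6740 (f=0.1063), x2=2.3260 (f=1.7583); f(x1) < f(x2) => keep [-2.0000, 2.3260]
Step 2: [-2.0000, 2.3260], x1=-0.3475 (f=1.8157), x2=0.6735 (f=0.1066); f(x1) > f(x2) => keep [-0.3475, 2.3260]
Step 3: [-0.3475, 2.3260], x1=0.6738 (f=0.1064), x2=1.3047 (f=0.0929); f(x1) > f(x2) => keep [0.6738, 2.3260]
Final interval: [0.6738, 2.3260]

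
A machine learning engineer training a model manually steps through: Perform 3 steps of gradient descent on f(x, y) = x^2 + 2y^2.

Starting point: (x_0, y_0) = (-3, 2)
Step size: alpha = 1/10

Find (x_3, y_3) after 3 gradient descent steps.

f(x,y) = x^2 + 2y^2
grad_x = 2x + 0y, grad_y = 4y + 0x
Step 1: grad = (-6, 8), (-12/5, 6/5)
Step 2: grad = (-24/5, 24/5), (-48/25, 18/25)
Step 3: grad = (-96/25, 72/25), (-192/125, 54/125)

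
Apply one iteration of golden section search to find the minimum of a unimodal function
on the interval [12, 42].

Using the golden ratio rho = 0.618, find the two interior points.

Golden section search on [12, 42].
Golden ratio rho = 0.618 (approx).
Interior points:
  x_1 = 12 + (1-0.618)*30 = 23.4600
  x_2 = 12 + 0.618*30 = 30.5400
Compare f(x_1) and f(x_2) to determine which subinterval to keep.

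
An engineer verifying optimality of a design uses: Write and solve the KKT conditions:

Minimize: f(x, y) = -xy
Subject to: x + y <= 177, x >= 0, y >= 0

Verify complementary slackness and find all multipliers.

Problem: min -xy s.t. x + y <= 177 (multiplier lambda), x >= 0 (mu_x), y >= 0 (mu_y)
KKT stationarity: -y + lambda - mu_x = 0, -x + lambda - mu_y = 0, with lambda, mu_x, mu_y >= 0
Complementary slackness: lambda*(x + y - 177) = 0, mu_x*x = 0, mu_y*y = 0
If lambda = 0: y = -mu_x <= 0 and x = -mu_y <= 0 force x = y = 0 with f = 0; but x = y = 177/2 is feasible with f = -31329/4 < 0, so this is not the minimum. Hence lambda > 0 and x + y = 177.
Try x > 0, y > 0 (so mu_x = mu_y = 0): y = lambda, x = lambda => x = y = lambda
x + y = 177 => 2*lambda = 177 => lambda = 177/2
x* = y* = 177/2 > 0, consistent with mu_x = mu_y = 0.
(Any feasible point with x = 0 or y = 0 has f = 0 > -31329/4, so the minimum is not on those boundaries.)
min(-xy) = -31329/4 (i.e. max xy = 31329/4)
Multipliers: lambda = 177/2, mu_x = 0, mu_y = 0
Complementary slackness: lambda*(x + y - 177) = 177/2*(177/2 + 177/2 - 177) = 0, mu_x*x = 0*177/2 = 0, mu_y*y = 0*177/2 = 0. Satisfied.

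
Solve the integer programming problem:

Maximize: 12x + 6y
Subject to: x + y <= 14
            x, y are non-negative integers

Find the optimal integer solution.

Objective: 12x + 6y, constraint: x + y <= 14
Coefficient of x is 12 >= coefficient of y is 6, so allocate the entire budget to x.
Optimal: x = 14, y = 0, value = 168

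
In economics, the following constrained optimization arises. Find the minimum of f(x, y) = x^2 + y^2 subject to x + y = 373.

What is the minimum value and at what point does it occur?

Substitute y = 373 - x into f(x,y) = x^2 + y^2:
g(x) = x^2 + (373 - x)^2 = 2x^2 - 746x + 139129
g'(x) = 4x - 746 = 0  =>  x = 373/2
y = 373 - 373/2 = 373/2
Minimum value = (373/2)^2 + (373/2)^2 = 139129/2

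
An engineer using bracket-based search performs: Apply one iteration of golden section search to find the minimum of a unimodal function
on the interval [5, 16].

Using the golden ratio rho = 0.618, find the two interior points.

Golden section search on [5, 16].
Golden ratio rho = 0.618 (approx).
Interior points:
  x_1 = 5 + (1-0.618)*11 = 9.2020
  x_2 = 5 + 0.618*11 = 11.7980
Compare f(x_1) and f(x_2) to determine which subinterval to keep.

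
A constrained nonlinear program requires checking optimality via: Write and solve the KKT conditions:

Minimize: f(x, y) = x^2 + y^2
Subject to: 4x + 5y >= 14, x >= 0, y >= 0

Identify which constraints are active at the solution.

KKT conditions for min x^2 + y^2 s.t. 4x + 5y >= 14, x >= 0, y >= 0:
Stationarity: 2x = mu*4 + mu_x, 2y = mu*5 + mu_y, with mu, mu_x, mu_y >= 0
Complementary slackness: mu*(4x + 5y - 14) = 0, mu_x*x = 0, mu_y*y = 0
(0, 0) is infeasible (4*0 + 5*0 < 14), so if mu = 0 stationarity would force x = mu_x/2 >= 0, y = mu_y/2 >= 0 with mu_x*x = mu_y*y = 0, i.e. x = y = 0: contradiction. Hence mu > 0 and 4x + 5y = 14 is active.
Try x > 0, y > 0 (so mu_x = mu_y = 0): x = 4*mu/2, y = 5*mu/2
Substitute: 4*(4*mu/2) + 5*(5*mu/2) = 14
  mu*41/2 = 14 => mu = 28/41
x* = 56/41 > 0, y* = 70/41 > 0, consistent with mu_x = mu_y = 0.
f is convex and the constraints are linear, so this KKT point is the global minimum.
f* = 196/41
Active constraints: 4x + 5y >= 14 (holds with equality, mu = 28/41 > 0); x >= 0 and y >= 0 are inactive (mu_x = mu_y = 0).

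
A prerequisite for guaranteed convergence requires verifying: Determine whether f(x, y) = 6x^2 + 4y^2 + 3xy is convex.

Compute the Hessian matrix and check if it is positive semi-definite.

f(x,y) = 6x^2 + 4y^2 + 3xy
Hessian H = [[12, 3], [3, 8]]
trace(H) = 20, det(H) = 87
Eigenvalues: (20 +/- sqrt(52)) / 2 = 13.61, 6.394
Since both eigenvalues > 0, f is convex.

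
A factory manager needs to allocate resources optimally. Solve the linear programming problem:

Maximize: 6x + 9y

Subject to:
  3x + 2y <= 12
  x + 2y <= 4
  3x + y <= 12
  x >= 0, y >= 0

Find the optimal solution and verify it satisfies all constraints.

Feasible vertices: (0, 0), (0, 2), (4, 0)
Objective 6x + 9y at each vertex:
  (0, 0): 0
  (0, 2): 18
  (4, 0): 24
Maximum is 24 at (4, 0).
Verify constraints at (x, y) = (4, 0):
  3*4 + 2*0 = 12 <= 12 (active)
  1*4 + 2*0 = 4 <= 4 (active)
  3*4 + 1*0 = 12 <= 12 (active)
  x = 4 >= 0, y = 0 >= 0. All constraints satisfied.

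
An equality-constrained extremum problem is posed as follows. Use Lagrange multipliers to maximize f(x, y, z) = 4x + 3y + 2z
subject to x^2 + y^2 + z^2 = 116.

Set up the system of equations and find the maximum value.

Lagrange conditions: 4 = 2*lambda*x, 3 = 2*lambda*y, 2 = 2*lambda*z
So x:4 = y:3 = z:2, i.e. x = 4t, y = 3t, z = 2t
Constraint: t^2*(4^2 + 3^2 + 2^2) = 116
  t^2 * 29 = 116  =>  t = sqrt(4)
Maximum = 4*4t + 3*3t + 2*2t = 29*sqrt(4) = 58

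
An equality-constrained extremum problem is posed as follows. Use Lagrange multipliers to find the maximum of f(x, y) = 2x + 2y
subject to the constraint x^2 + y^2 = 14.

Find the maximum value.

Set up Lagrange conditions: grad f = lambda * grad g
  2 = 2*lambda*x
  2 = 2*lambda*y
From these: x/y = 2/2, so x = 2t, y = 2t for some t.
Substitute into constraint: (2t)^2 + (2t)^2 = 14
  t^2 * 8 = 14
  t = sqrt(14/8)
Maximum = 2*x + 2*y = (2^2 + 2^2)*t = 8 * sqrt(14/8) = sqrt(112)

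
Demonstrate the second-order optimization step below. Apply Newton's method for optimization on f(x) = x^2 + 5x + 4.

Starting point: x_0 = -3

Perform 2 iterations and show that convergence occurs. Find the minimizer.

f(x) = x^2 + 5x + 4, f'(x) = 2x + (5), f''(x) = 2
Step 1: f'(-3) = -1, x_1 = -3 - -1/2 = -5/2
Step 2: f'(-5/2) = 0, x_2 = -5/2 (converged)
Newton's method converges in 1 step for quadratics.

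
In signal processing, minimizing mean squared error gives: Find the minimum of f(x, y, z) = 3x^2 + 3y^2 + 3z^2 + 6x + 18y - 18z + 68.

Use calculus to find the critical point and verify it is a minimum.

f(x,y,z) = 3x^2 + 3y^2 + 3z^2 + 6x + 18y - 18z + 68
df/dx = 6x + (6) = 0 => x = -1
df/dy = 6y + (18) = 0 => y = -3
df/dz = 6z + (-18) = 0 => z = 3
f(-1,-3,3) = 3*(-1)^2 + 3*(-3)^2 + 3*(3)^2 + 6*(-1) + 18*(-3) + -18*(3) + 68 = 11
Hessian is diagonal with entries 6, 6, 6 > 0, confirmed minimum.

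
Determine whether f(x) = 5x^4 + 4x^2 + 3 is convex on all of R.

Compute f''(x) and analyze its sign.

f(x) = 5x^4 + 4x^2 + 3
f'(x) = 20x^3 + 8x
f''(x) = 60x^2 + 8
f''(x) = 60x^2 + 8 >= 8 > 0 for all x
Therefore, f is convex on R.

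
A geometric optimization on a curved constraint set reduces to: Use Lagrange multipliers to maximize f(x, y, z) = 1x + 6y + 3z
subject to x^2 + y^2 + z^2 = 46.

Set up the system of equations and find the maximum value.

Lagrange conditions: 1 = 2*lambda*x, 6 = 2*lambda*y, 3 = 2*lambda*z
So x:1 = y:6 = z:3, i.e. x = 1t, y = 6t, z = 3t
Constraint: t^2*(1^2 + 6^2 + 3^2) = 46
  t^2 * 46 = 46  =>  t = sqrt(1)
Maximum = 1*1t + 6*6t + 3*3t = 46*sqrt(1) = 46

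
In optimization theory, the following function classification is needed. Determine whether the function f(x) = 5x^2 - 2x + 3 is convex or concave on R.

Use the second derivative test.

f(x) = 5x^2 - 2x + 3
f'(x) = 10x - 2
f''(x) = 10
Since f''(x) = 10 > 0 for all x, f is convex on R.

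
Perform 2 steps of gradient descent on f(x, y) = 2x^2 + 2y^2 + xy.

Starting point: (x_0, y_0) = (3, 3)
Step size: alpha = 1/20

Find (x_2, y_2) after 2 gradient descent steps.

f(x,y) = 2x^2 + 2y^2 + xy
grad_x = 4x + 1y, grad_y = 4y + 1x
Step 1: grad = (15, 15), (9/4, 9/4)
Step 2: grad = (45/4, 45/4), (27/16, 27/16)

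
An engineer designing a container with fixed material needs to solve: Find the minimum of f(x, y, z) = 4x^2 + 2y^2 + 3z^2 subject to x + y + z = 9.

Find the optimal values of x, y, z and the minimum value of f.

Using Lagrange multipliers on f = 4x^2 + 2y^2 + 3z^2 with constraint x + y + z = 9:
Conditions: 2*4*x = lambda, 2*2*y = lambda, 2*3*z = lambda
So x = lambda/8, y = lambda/4, z = lambda/6
Substituting into constraint: lambda * (13/24) = 9
lambda = 216/13
x = 27/13, y = 54/13, z = 36/13
Minimum value = 972/13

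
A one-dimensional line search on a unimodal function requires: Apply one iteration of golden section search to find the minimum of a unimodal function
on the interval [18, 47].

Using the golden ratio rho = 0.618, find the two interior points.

Golden section search on [18, 47].
Golden ratio rho = 0.618 (approx).
Interior points:
  x_1 = 18 + (1-0.618)*29 = 29.0780
  x_2 = 18 + 0.618*29 = 35.9220
Compare f(x_1) and f(x_2) to determine which subinterval to keep.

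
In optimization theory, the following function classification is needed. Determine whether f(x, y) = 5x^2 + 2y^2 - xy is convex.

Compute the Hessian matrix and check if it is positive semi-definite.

f(x,y) = 5x^2 + 2y^2 - xy
Hessian H = [[10, -1], [-1, 4]]
trace(H) = 14, det(H) = 39
Eigenvalues: (14 +/- sqrt(40)) / 2 = 10.16, 3.838
Since both eigenvalues > 0, f is convex.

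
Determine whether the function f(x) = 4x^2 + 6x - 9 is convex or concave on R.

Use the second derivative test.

f(x) = 4x^2 + 6x - 9
f'(x) = 8x + 6
f''(x) = 8
Since f''(x) = 8 > 0 for all x, f is convex on R.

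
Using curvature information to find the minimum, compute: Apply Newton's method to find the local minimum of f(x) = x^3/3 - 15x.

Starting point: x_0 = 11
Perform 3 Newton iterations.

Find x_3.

f(x) = x^3/3 - 15x
f'(x) = x^2 - 15, f''(x) = 2x
Newton update: x_{n+1} = x_n - (x_n^2 - 15)/(2*x_n)
Step 1: x_0 = 11, f'=106, f''=22, x_1 = 68/11
Step 2: x_1 = 68/11, f'=2809/121, f''=136/11, x_2 = 6439/1496
Step 3: x_2 = 6439/1496, f'=7890481/2238016, f''=6439/748, x_3 = 75030961/19265488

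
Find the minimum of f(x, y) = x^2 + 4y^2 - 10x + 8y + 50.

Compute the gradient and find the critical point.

f(x,y) = x^2 + 4y^2 - 10x + 8y + 50
df/dx = 2x + (-10) = 0  =>  x = 5
df/dy = 8y + (8) = 0  =>  y = -1
f(5, -1) = 1*(5)^2 + 4*(-1)^2 + -10*(5) + 8*(-1) + 50 = 21
Hessian is diagonal with entries 2, 8 > 0, so this is a minimum.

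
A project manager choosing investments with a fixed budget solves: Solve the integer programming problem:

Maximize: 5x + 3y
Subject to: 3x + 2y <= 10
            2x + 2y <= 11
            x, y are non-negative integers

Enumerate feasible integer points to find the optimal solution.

Constraint 1: 3x + 2y <= 10
Constraint 2: 2x + 2y <= 11
Feasible x range (need y >= 0): 0 <= x <= min(10/3, 11/2) => x in {0, ..., 3}.
Enumerate feasible integer points row by row (the coefficient of y is 3 > 0, so for each x the largest feasible y gives the best value):
  x = 0: y <= min((10 - 3*0)/2, (11 - 2*0)/2) => y in {0, ..., 5}; best 5*0 + 3*5 = 15
  x = 1: y <= min((10 - 3*1)/2, (11 - 2*1)/2) => y in {0, ..., 3}; best 5*1 + 3*3 = 14
  x = 2: y <= min((10 - 3*2)/2, (11 - 2*2)/2) => y in {0, ..., 2}; best 5*2 + 3*2 = 16
  x = 3: y <= min((10 - 3*3)/2, (11 - 2*3)/2) => y in {0}; best 5*3 + 3*0 = 15
The maximum 5x + 3y = 16 is achieved at x = 2, y = 2.
Check: 3*2 + 2*2 = 10 <= 10 and 2*2 + 2*2 = 8 <= 11.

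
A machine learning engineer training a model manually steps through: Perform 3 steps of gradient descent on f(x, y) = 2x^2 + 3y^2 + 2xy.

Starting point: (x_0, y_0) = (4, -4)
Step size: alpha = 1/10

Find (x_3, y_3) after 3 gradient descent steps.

f(x,y) = 2x^2 + 3y^2 + 2xy
grad_x = 4x + 2y, grad_y = 6y + 2x
Step 1: grad = (8, -16), (16/5, -12/5)
Step 2: grad = (8, -8), (12/5, -8/5)
Step 3: grad = (32/5, -24/5), (44/25, -28/25)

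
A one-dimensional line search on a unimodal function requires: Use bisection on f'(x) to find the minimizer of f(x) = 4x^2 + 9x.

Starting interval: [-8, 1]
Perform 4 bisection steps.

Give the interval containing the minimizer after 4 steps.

Finding critical point of f(x) = 4x^2 + 9x using bisection on f'(x) = 8x + 9.
f'(x) = 0 when x = -9/8.
Starting interval: [-8, 1]
Step 1: mid = -7/2, f'(mid) = -19, new interval = [-7/2, 1]
Step 2: mid = -5/4, f'(mid) = -1, new interval = [-5/4, 1]
Step 3: mid = -1/8, f'(mid) = 8, new interval = [-5/4, -1/8]
Step 4: mid = -11/16, f'(mid) = 7/2, new interval = [-5/4, -11/16]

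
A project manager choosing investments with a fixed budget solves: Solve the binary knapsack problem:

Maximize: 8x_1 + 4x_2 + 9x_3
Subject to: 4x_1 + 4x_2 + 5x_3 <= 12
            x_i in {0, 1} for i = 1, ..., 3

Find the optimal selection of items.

Items: item 1 (v=8, w=4), item 2 (v=4, w=4), item 3 (v=9, w=5)
Capacity: 12
Checking all 8 subsets (w = total weight, v = total value):
  {}: w = 0, v = 0
  {1}: w = 4, v = 8
  {2}: w = 4, v = 4
  {3}: w = 5, v = 9
  {1, 2}: w = 8, v = 12
  {1, 3}: w = 9, v = 17
  {2, 3}: w = 9, v = 13
  {1, 2, 3}: w = 13 > 12, infeasible
Best feasible subset: items [1, 3]
Total weight: 9 <= 12, total value: 17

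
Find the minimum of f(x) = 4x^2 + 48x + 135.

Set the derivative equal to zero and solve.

f(x) = 4x^2 + 48x + 135
f'(x) = 8x + (48) = 0
x = -48/8 = -6
f(-6) = -9
Since f''(x) = 8 > 0, this is a minimum.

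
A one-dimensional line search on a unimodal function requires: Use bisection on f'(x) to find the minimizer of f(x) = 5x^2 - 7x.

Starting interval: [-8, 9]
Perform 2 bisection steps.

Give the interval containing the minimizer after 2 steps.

Finding critical point of f(x) = 5x^2 - 7x using bisection on f'(x) = 10x + -7.
f'(x) = 0 when x = 7/10.
Starting interval: [-8, 9]
Step 1: mid = 1/2, f'(mid) = -2, new interval = [1/2, 9]
Step 2: mid = 19/4, f'(mid) = 81/2, new interval = [1/2, 19/4]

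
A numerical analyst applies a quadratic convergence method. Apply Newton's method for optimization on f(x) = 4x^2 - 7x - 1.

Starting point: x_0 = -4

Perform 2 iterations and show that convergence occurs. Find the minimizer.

f(x) = 4x^2 - 7x - 1, f'(x) = 8x + (-7), f''(x) = 8
Step 1: f'(-4) = -39, x_1 = -4 - -39/8 = 7/8
Step 2: f'(7/8) = 0, x_2 = 7/8 (converged)
Newton's method converges in 1 step for quadratics.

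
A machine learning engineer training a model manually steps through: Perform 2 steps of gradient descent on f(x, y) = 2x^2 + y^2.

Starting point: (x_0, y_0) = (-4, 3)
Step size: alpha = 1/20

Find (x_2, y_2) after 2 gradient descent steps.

f(x,y) = 2x^2 + y^2
grad_x = 4x + 0y, grad_y = 2y + 0x
Step 1: grad = (-16, 6), (-16/5, 27/10)
Step 2: grad = (-64/5, 27/5), (-64/25, 243/100)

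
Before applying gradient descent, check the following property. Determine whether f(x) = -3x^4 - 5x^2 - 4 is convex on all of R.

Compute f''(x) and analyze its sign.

f(x) = -3x^4 - 5x^2 - 4
f'(x) = -12x^3 + -10x
f''(x) = -36x^2 + -10
f''(x) = -36x^2 + -10 <= -10 < 0 for all x
Therefore, f is concave on R.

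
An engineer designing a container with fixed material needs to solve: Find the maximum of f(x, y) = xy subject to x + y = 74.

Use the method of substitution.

Substitute y = 74 - x into f(x,y) = xy:
g(x) = x(74 - x) = 74x - x^2
g'(x) = 74 - 2x = 0  =>  x = 37
y = 74 - 37 = 37
Maximum value = 37 * 37 = 1369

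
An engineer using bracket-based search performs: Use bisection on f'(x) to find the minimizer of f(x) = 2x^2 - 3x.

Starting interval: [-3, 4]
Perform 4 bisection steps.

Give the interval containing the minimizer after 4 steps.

Finding critical point of f(x) = 2x^2 - 3x using bisection on f'(x) = 4x + -3.
f'(x) = 0 when x = 3/4.
Starting interval: [-3, 4]
Step 1: mid = 1/2, f'(mid) = -1, new interval = [1/2, 4]
Step 2: mid = 9/4, f'(mid) = 6, new interval = [1/2, 9/4]
Step 3: mid = 11/8, f'(mid) = 5/2, new interval = [1/2, 11/8]
Step 4: mid = 15/16, f'(mid) = 3/4, new interval = [1/2, 15/16]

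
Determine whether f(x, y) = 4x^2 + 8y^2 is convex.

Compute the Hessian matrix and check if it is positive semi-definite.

f(x,y) = 4x^2 + 8y^2
Hessian H = [[8, 0], [0, 16]]
trace(H) = 24, det(H) = 128
Eigenvalues: (24 +/- sqrt(64)) / 2 = 16, 8
Since both eigenvalues > 0, f is convex.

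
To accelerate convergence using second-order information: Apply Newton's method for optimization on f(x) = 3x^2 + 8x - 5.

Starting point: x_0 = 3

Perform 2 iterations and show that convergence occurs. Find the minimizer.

f(x) = 3x^2 + 8x - 5, f'(x) = 6x + (8), f''(x) = 6
Step 1: f'(3) = 26, x_1 = 3 - 26/6 = -4/3
Step 2: f'(-4/3) = 0, x_2 = -4/3 (converged)
Newton's method converges in 1 step for quadratics.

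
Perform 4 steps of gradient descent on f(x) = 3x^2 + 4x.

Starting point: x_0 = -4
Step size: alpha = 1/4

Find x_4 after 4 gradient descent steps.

f(x) = 3x^2 + 4x, f'(x) = 6x + (4)
Step 1: f'(-4) = -20, x_1 = -4 - 1/4 * -20 = 1
Step 2: f'(1) = 10, x_2 = 1 - 1/4 * 10 = -3/2
Step 3: f'(-3/2) = -5, x_3 = -3/2 - 1/4 * -5 = -1/4
Step 4: f'(-1/4) = 5/2, x_4 = -1/4 - 1/4 * 5/2 = -7/8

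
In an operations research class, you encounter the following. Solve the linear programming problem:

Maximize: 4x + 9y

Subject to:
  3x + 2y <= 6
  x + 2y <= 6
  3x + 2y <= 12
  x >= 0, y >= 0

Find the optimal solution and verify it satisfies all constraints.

Feasible vertices: (0, 0), (0, 3), (2, 0)
Objective 4x + 9y at each vertex:
  (0, 0): 0
  (0, 3): 27
  (2, 0): 8
Maximum is 27 at (0, 3).
Verify constraints at (x, y) = (0, 3):
  3*0 + 2*3 = 6 <= 6 (active)
  1*0 + 2*3 = 6 <= 6 (active)
  3*0 + 2*3 = 6 <= 12
  x = 0 >= 0, y = 3 >= 0. All constraints satisfied.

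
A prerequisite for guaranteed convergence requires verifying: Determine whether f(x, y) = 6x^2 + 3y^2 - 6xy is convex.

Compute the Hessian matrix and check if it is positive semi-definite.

f(x,y) = 6x^2 + 3y^2 - 6xy
Hessian H = [[12, -6], [-6, 6]]
trace(H) = 18, det(H) = 36
Eigenvalues: (18 +/- sqrt(180)) / 2 = 15.71, 2.292
Since both eigenvalues > 0, f is convex.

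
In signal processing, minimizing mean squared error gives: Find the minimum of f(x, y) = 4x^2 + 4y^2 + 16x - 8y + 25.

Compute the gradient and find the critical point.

f(x,y) = 4x^2 + 4y^2 + 16x - 8y + 25
df/dx = 8x + (16) = 0  =>  x = -2
df/dy = 8y + (-8) = 0  =>  y = 1
f(-2, 1) = 4*(-2)^2 + 4*(1)^2 + 16*(-2) + -8*(1) + 25 = 5
Hessian is diagonal with entries 8, 8 > 0, so this is a minimum.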